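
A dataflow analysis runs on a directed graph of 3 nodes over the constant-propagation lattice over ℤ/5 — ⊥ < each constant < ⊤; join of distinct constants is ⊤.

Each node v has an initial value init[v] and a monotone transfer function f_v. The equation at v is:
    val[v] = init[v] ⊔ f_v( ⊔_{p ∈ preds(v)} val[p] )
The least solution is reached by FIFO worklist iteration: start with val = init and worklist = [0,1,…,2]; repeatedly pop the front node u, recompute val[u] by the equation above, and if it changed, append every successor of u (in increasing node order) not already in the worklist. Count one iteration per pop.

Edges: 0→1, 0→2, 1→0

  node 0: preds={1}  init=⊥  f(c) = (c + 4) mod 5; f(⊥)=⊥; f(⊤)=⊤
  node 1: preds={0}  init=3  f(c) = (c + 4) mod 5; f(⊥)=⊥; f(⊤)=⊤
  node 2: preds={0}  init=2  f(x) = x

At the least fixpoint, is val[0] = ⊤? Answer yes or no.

Trace (6 dequeues):
  [1] u=0 | in 3 | out 2 | prev ⊥ | push {}
  [2] u=1 | in 2 | out ⊤ | prev 3 | push {0}
  [3] u=2 | in 2 | out 2 | ==
  [4] u=0 | in ⊤ | out ⊤ | prev 2 | push {1,2}
  [5] u=1 | in ⊤ | out ⊤ | ==
  [6] u=2 | in ⊤ | out ⊤ | prev 2 | push {}

Converged values:
  [0] ⊤
  [1] ⊤
  [2] ⊤

yes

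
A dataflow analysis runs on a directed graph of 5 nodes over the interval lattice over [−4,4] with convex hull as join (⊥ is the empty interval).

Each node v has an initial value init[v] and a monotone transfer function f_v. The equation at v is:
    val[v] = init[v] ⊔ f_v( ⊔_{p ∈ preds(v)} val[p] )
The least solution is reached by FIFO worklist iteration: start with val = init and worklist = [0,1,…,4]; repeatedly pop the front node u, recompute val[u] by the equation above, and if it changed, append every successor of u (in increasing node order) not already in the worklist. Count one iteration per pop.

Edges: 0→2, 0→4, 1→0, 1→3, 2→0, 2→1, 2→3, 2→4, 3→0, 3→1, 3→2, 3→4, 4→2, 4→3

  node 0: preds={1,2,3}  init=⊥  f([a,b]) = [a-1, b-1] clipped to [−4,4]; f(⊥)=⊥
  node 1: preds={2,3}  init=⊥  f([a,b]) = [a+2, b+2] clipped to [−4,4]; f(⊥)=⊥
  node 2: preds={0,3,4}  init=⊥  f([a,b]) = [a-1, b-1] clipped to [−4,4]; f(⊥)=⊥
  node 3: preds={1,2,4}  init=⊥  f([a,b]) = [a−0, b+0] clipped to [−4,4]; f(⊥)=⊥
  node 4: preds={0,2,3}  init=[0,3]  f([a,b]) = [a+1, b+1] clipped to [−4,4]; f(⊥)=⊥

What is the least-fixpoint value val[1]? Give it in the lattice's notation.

[-2,4]

Worklist (20 pops):
  #1 pop 0: in=⊥ → ⊥ (no change)
  #2 pop 1: in=⊥ → ⊥ (no change)
  #3 pop 2: in=[0,3] → [-1,2] (was ⊥); enqueue [0,1]
  #4 pop 3: in=[-1,3] → [-1,3] (was ⊥); enqueue [2]
  #5 pop 4: in=[-1,3] → [0,4] (was [0,3]); enqueue [3]
  #6 pop 0: in=[-1,3] → [-2,2] (was ⊥); enqueue [4]
  #7 pop 1: in=[-1,3] → [1,4] (was ⊥); enqueue [0]
  #8 pop 2: in=[-2,4] → [-3,3] (was [-1,2]); enqueue [1]
  #9 pop 3: in=[-3,4] → [-3,4] (was [-1,3]); enqueue [2]
  #10 pop 4: in=[-3,4] → [-2,4] (was [0,4]); enqueue [3]
  #11 pop 0: in=[-3,4] → [-4,3] (was [-2,2]); enqueue [4]
  #12 pop 1: in=[-3,4] → [-1,4] (was [1,4]); enqueue [0]
  #13 pop 2: in=[-4,4] → [-4,3] (was [-3,3]); enqueue [1]
  #14 pop 3: in=[-4,4] → [-4,4] (was [-3,4]); enqueue [2]
  #15 pop 4: in=[-4,4] → [-3,4] (was [-2,4]); enqueue [3]
  #16 pop 0: in=[-4,4] → [-4,3] (no change)
  #17 pop 1: in=[-4,4] → [-2,4] (was [-1,4]); enqueue [0]
  #18 pop 2: in=[-4,4] → [-4,3] (no change)
  #19 pop 3: in=[-4,4] → [-4,4] (no change)
  #20 pop 0: in=[-4,4] → [-4,3] (no change)

Fixpoint:
  val[0] = [-4,3]
  val[1] = [-2,4]
  val[2] = [-4,3]
  val[3] = [-4,4]
  val[4] = [-3,4]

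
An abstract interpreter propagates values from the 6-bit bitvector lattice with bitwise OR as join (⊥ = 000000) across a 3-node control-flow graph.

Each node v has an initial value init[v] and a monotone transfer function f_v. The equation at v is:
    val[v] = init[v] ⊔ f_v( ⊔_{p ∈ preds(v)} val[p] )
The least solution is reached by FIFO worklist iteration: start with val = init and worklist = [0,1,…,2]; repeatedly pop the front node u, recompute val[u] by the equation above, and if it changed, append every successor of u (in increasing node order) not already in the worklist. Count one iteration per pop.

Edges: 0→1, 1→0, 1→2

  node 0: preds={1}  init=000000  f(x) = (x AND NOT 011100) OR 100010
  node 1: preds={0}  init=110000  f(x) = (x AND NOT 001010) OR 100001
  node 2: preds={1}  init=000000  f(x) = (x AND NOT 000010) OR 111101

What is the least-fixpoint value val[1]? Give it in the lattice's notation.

Trace (5 dequeues):
  [1] u=0 | in 110000 | out 100010 | prev 000000 | push {}
  [2] u=1 | in 100010 | out 110001 | prev 110000 | push {0}
  [3] u=2 | in 110001 | out 111101 | prev 000000 | push {}
  [4] u=0 | in 110001 | out 100011 | prev 100010 | push {1}
  [5] u=1 | in 100011 | out 110001 | ==

Converged values:
  [0] 100011
  [1] 110001
  [2] 111101

110001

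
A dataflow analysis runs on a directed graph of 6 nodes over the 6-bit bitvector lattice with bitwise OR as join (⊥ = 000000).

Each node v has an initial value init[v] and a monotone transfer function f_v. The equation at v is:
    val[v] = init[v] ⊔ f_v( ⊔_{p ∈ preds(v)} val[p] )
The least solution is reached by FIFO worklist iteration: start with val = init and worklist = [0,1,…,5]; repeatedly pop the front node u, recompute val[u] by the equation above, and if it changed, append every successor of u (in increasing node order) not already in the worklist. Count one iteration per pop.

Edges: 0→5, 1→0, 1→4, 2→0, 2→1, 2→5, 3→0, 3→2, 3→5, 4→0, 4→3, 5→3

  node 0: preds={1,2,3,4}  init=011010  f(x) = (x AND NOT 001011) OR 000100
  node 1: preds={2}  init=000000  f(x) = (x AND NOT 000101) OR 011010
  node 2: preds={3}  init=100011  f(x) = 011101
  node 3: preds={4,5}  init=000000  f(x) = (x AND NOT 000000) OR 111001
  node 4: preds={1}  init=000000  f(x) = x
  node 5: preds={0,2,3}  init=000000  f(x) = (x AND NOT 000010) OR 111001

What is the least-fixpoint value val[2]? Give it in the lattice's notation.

Trace (13 dequeues):
  [1] u=0 | in 100011 | out 111110 | prev 011010 | push {}
  [2] u=1 | in 100011 | out 111010 | prev 000000 | push {0}
  [3] u=2 | in 000000 | out 111111 | prev 100011 | push {1}
  [4] u=3 | in 000000 | out 111001 | prev 000000 | push {2}
  [5] u=4 | in 111010 | out 111010 | prev 000000 | push {3}
  [6] u=5 | in 111111 | out 111101 | prev 000000 | push {}
  [7] u=0 | in 111111 | out 111110 | ==
  [8] u=1 | in 111111 | out 111010 | ==
  [9] u=2 | in 111001 | out 111111 | ==
  [10] u=3 | in 111111 | out 111111 | prev 111001 | push {0,2,5}
  [11] u=0 | in 111111 | out 111110 | ==
  [12] u=2 | in 111111 | out 111111 | ==
  [13] u=5 | in 111111 | out 111101 | ==

Converged values:
  [0] 111110
  [1] 111010
  [2] 111111
  [3] 111111
  [4] 111010
  [5] 111101

111111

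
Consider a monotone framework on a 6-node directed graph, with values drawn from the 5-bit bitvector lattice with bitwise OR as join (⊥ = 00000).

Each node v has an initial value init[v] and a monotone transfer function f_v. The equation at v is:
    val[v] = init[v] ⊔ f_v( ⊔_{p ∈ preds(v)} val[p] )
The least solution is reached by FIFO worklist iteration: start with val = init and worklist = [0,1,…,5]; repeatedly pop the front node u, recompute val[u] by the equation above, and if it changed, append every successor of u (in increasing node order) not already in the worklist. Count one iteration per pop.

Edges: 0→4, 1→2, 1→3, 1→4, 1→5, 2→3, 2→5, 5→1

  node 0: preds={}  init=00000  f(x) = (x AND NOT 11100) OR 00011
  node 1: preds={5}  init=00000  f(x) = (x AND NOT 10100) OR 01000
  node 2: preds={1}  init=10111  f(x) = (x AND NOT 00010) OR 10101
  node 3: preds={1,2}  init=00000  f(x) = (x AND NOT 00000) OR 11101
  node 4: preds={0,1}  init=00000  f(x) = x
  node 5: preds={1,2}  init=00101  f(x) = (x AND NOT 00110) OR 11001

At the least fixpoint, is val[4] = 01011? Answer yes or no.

Iteration log — 7 steps:
  step 1. node 0  ⊔preds=00000  new=00011  old=00000  +wl: 
  step 2. node 1  ⊔preds=00101  new=01001  old=00000  +wl: 
  step 3. node 2  ⊔preds=01001  new=11111  old=10111  +wl: 
  step 4. node 3  ⊔preds=11111  new=11111  old=00000  +wl: 
  step 5. node 4  ⊔preds=01011  new=01011  old=00000  +wl: 
  step 6. node 5  ⊔preds=11111  new=11101  old=00101  +wl: 1
  step 7. node 1  ⊔preds=11101  new=01001  stable

Least fixpoint reached:
  node 0: 00011
  node 1: 01001
  node 2: 11111
  node 3: 11111
  node 4: 01011
  node 5: 11101

yes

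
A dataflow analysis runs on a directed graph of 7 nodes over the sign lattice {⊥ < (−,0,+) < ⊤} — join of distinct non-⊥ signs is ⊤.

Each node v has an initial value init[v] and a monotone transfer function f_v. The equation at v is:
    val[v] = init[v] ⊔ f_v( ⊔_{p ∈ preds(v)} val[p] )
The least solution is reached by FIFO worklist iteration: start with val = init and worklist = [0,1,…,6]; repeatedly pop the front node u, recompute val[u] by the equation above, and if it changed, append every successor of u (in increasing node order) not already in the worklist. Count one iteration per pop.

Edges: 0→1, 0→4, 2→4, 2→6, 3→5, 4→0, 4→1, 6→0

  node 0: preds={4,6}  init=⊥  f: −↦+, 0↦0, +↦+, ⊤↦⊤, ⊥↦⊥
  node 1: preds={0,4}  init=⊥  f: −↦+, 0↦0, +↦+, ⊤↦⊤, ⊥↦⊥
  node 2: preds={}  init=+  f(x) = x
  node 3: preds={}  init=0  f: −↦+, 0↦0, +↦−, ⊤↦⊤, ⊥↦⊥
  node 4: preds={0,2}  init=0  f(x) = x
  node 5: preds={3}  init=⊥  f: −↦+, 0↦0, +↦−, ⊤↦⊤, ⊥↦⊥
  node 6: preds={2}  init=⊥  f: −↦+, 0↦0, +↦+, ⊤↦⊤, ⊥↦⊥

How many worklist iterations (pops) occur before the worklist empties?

10

Trace (10 dequeues):
  [1] u=0 | in 0 | out 0 | prev ⊥ | push {}
  [2] u=1 | in 0 | out 0 | prev ⊥ | push {}
  [3] u=2 | in ⊥ | out + | ==
  [4] u=3 | in ⊥ | out 0 | ==
  [5] u=4 | in ⊤ | out ⊤ | prev 0 | push {0,1}
  [6] u=5 | in 0 | out 0 | prev ⊥ | push {}
  [7] u=6 | in + | out + | prev ⊥ | push {}
  [8] u=0 | in ⊤ | out ⊤ | prev 0 | push {4}
  [9] u=1 | in ⊤ | out ⊤ | prev 0 | push {}
  [10] u=4 | in ⊤ | out ⊤ | ==

Converged values:
  [0] ⊤
  [1] ⊤
  [2] +
  [3] 0
  [4] ⊤
  [5] 0
  [6] +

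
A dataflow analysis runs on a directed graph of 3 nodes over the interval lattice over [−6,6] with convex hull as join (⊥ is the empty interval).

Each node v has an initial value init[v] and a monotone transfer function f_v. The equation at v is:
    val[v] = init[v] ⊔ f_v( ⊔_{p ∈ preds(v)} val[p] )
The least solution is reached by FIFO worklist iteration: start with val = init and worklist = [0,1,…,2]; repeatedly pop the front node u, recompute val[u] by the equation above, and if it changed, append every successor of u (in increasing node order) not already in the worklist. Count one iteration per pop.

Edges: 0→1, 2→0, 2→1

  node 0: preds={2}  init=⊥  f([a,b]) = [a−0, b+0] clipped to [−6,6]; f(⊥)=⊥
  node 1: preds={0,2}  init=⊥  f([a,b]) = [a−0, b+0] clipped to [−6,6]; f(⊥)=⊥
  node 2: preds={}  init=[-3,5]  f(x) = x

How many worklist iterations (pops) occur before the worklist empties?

3

Worklist (3 pops):
  #1 pop 0: in=[-3,5] → [-3,5] (was ⊥); enqueue []
  #2 pop 1: in=[-3,5] → [-3,5] (was ⊥); enqueue []
  #3 pop 2: in=⊥ → [-3,5] (no change)

Fixpoint:
  val[0] = [-3,5]
  val[1] = [-3,5]
  val[2] = [-3,5]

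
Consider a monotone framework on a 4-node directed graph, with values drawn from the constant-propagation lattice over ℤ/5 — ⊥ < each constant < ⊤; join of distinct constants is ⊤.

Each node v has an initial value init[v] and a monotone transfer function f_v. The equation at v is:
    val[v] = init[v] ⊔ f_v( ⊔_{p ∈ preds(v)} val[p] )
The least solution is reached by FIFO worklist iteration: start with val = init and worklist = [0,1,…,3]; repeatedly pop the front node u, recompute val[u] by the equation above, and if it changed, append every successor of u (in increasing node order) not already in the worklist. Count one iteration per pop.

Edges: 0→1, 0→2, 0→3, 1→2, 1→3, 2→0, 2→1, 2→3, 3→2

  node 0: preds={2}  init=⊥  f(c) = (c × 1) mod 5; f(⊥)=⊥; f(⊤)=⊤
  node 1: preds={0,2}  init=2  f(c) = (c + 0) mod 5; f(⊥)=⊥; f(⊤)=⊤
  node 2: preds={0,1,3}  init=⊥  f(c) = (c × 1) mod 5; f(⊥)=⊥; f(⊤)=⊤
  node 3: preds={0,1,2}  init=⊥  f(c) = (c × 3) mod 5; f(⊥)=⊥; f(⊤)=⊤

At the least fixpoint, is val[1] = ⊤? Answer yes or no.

yes

Trace (12 dequeues):
  [1] u=0 | in ⊥ | out ⊥ | ==
  [2] u=1 | in ⊥ | out 2 | ==
  [3] u=2 | in 2 | out 2 | prev ⊥ | push {0,1}
  [4] u=3 | in 2 | out 1 | prev ⊥ | push {2}
  [5] u=0 | in 2 | out 2 | prev ⊥ | push {3}
  [6] u=1 | in 2 | out 2 | ==
  [7] u=2 | in ⊤ | out ⊤ | prev 2 | push {0,1}
  [8] u=3 | in ⊤ | out ⊤ | prev 1 | push {2}
  [9] u=0 | in ⊤ | out ⊤ | prev 2 | push {3}
  [10] u=1 | in ⊤ | out ⊤ | prev 2 | push {}
  [11] u=2 | in ⊤ | out ⊤ | ==
  [12] u=3 | in ⊤ | out ⊤ | ==

Converged values:
  [0] ⊤
  [1] ⊤
  [2] ⊤
  [3] ⊤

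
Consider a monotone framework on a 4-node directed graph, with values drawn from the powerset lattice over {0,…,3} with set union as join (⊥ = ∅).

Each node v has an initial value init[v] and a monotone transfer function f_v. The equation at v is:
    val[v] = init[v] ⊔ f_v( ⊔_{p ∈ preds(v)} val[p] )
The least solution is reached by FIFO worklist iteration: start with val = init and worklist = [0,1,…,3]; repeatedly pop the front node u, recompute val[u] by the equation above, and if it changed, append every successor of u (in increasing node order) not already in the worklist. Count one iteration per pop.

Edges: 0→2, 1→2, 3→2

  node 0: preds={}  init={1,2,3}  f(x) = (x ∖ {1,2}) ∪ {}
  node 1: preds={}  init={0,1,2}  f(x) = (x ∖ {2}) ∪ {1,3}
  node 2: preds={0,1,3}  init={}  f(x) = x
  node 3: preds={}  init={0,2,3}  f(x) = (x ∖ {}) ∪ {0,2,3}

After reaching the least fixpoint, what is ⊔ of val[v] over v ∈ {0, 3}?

{0,1,2,3}

Iteration log — 4 steps:
  step 1. node 0  ⊔preds={}  new={1,2,3}  stable
  step 2. node 1  ⊔preds={}  new={0,1,2,3}  old={0,1,2}  +wl: 
  step 3. node 2  ⊔preds={0,1,2,3}  new={0,1,2,3}  old={}  +wl: 
  step 4. node 3  ⊔preds={}  new={0,2,3}  stable

Least fixpoint reached:
  node 0: {1,2,3}
  node 1: {0,1,2,3}
  node 2: {0,1,2,3}
  node 3: {0,2,3}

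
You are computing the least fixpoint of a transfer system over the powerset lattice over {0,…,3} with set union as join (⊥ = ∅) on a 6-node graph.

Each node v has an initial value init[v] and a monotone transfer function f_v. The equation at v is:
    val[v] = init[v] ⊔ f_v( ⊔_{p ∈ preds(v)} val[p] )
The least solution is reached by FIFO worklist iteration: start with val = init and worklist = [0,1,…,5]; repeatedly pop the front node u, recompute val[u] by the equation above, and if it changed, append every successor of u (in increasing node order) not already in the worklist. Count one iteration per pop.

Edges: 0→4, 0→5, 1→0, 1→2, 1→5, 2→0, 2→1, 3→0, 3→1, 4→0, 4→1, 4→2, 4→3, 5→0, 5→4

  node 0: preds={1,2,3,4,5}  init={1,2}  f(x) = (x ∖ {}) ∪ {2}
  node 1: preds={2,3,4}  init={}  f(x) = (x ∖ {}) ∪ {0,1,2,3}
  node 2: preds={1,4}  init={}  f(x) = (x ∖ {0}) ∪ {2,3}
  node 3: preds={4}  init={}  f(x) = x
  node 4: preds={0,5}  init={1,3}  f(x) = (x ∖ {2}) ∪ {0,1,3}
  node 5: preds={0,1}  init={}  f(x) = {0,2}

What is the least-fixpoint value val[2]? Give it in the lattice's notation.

Iteration log — 14 steps:
  step 1. node 0  ⊔preds={1,3}  new={1,2,3}  old={1,2}  +wl: 
  step 2. node 1  ⊔preds={1,3}  new={0,1,2,3}  old={}  +wl: 0
  step 3. node 2  ⊔preds={0,1,2,3}  new={1,2,3}  old={}  +wl: 1
  step 4. node 3  ⊔preds={1,3}  new={1,3}  old={}  +wl: 
  step 5. node 4  ⊔preds={1,2,3}  new={0,1,3}  old={1,3}  +wl: 2,3
  step 6. node 5  ⊔preds={0,1,2,3}  new={0,2}  old={}  +wl: 4
  step 7. node 0  ⊔preds={0,1,2,3}  new={0,1,2,3}  old={1,2,3}  +wl: 5
  step 8. node 1  ⊔preds={0,1,2,3}  new={0,1,2,3}  stable
  step 9. node 2  ⊔preds={0,1,2,3}  new={1,2,3}  stable
  step 10. node 3  ⊔preds={0,1,3}  new={0,1,3}  old={1,3}  +wl: 0,1
  step 11. node 4  ⊔preds={0,1,2,3}  new={0,1,3}  stable
  step 12. node 5  ⊔preds={0,1,2,3}  new={0,2}  stable
  step 13. node 0  ⊔preds={0,1,2,3}  new={0,1,2,3}  stable
  step 14. node 1  ⊔preds={0,1,2,3}  new={0,1,2,3}  stable

Least fixpoint reached:
  node 0: {0,1,2,3}
  node 1: {0,1,2,3}
  node 2: {1,2,3}
  node 3: {0,1,3}
  node 4: {0,1,3}
  node 5: {0,2}

{1,2,3}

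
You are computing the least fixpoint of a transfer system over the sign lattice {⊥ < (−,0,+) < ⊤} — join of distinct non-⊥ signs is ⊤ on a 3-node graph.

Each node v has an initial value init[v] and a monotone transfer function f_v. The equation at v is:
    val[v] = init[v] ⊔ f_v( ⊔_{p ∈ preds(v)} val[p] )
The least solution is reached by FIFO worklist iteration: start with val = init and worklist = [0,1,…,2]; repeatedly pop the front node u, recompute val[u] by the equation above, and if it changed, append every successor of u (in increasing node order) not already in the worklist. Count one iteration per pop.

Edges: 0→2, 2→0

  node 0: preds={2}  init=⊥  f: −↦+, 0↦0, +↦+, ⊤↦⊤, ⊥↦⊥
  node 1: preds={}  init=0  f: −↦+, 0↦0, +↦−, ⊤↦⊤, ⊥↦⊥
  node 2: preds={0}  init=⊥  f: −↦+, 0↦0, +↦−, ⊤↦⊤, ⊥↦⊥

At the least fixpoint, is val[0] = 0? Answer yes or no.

Iteration log — 3 steps:
  step 1. node 0  ⊔preds=⊥  new=⊥  stable
  step 2. node 1  ⊔preds=⊥  new=0  stable
  step 3. node 2  ⊔preds=⊥  new=⊥  stable

Least fixpoint reached:
  node 0: ⊥
  node 1: 0
  node 2: ⊥

no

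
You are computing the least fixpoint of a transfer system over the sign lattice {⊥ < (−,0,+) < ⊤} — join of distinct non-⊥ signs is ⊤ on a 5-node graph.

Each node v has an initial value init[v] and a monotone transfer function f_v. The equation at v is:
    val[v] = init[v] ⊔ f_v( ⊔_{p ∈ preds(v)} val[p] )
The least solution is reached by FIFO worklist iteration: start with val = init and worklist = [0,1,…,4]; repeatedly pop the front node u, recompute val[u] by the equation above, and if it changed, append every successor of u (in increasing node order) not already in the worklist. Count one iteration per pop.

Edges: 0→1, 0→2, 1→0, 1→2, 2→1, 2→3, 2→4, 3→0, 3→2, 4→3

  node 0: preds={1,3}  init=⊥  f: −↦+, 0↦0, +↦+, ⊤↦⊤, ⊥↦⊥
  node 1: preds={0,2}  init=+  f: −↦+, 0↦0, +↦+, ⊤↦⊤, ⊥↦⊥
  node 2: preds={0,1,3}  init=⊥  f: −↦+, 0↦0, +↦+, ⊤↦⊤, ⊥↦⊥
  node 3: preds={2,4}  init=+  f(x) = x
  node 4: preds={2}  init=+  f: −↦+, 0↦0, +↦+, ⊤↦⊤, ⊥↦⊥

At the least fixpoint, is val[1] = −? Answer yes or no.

no

Worklist (6 pops):
  #1 pop 0: in=+ → + (was ⊥); enqueue []
  #2 pop 1: in=+ → + (no change)
  #3 pop 2: in=+ → + (was ⊥); enqueue [1]
  #4 pop 3: in=+ → + (no change)
  #5 pop 4: in=+ → + (no change)
  #6 pop 1: in=+ → + (no change)

Fixpoint:
  val[0] = +
  val[1] = +
  val[2] = +
  val[3] = +
  val[4] = +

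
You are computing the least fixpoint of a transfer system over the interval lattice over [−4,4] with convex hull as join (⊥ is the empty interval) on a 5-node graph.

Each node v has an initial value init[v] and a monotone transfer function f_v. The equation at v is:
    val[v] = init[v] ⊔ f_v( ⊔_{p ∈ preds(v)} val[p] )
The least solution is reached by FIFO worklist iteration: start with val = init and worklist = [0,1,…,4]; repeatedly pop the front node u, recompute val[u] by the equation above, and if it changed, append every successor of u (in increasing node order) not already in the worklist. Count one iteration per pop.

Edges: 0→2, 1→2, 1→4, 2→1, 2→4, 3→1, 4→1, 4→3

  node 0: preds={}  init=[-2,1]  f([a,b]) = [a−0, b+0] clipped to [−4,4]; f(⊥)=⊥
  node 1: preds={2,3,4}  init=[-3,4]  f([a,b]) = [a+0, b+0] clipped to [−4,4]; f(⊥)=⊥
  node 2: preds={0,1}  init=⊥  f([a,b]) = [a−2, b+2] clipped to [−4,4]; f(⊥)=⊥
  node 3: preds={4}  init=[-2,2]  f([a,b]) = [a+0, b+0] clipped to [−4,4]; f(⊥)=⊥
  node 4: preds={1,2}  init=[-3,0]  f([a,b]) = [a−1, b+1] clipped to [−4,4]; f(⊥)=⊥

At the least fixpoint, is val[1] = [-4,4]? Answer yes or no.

Worklist (10 pops):
  #1 pop 0: in=⊥ → [-2,1] (no change)
  #2 pop 1: in=[-3,2] → [-3,4] (no change)
  #3 pop 2: in=[-3,4] → [-4,4] (was ⊥); enqueue [1]
  #4 pop 3: in=[-3,0] → [-3,2] (was [-2,2]); enqueue []
  #5 pop 4: in=[-4,4] → [-4,4] (was [-3,0]); enqueue [3]
  #6 pop 1: in=[-4,4] → [-4,4] (was [-3,4]); enqueue [2,4]
  #7 pop 3: in=[-4,4] → [-4,4] (was [-3,2]); enqueue [1]
  #8 pop 2: in=[-4,4] → [-4,4] (no change)
  #9 pop 4: in=[-4,4] → [-4,4] (no change)
  #10 pop 1: in=[-4,4] → [-4,4] (no change)

Fixpoint:
  val[0] = [-2,1]
  val[1] = [-4,4]
  val[2] = [-4,4]
  val[3] = [-4,4]
  val[4] = [-4,4]

yes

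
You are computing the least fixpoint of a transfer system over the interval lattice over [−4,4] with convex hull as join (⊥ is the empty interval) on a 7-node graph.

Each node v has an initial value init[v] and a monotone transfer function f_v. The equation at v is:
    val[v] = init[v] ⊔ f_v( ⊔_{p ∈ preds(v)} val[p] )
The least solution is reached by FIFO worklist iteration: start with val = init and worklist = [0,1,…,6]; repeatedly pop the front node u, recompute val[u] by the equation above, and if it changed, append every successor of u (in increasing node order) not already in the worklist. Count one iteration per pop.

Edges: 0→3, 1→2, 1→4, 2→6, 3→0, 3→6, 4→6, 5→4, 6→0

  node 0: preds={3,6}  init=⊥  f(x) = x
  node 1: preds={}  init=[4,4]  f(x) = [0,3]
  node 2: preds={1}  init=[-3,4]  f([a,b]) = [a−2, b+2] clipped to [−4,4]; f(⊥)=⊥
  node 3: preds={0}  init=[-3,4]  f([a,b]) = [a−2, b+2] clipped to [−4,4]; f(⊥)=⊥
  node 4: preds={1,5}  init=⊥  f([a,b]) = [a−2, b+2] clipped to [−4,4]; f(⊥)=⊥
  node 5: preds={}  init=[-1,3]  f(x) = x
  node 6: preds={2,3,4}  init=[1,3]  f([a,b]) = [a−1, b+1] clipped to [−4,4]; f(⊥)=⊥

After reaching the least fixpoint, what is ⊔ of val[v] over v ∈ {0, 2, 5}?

Worklist (9 pops):
  #1 pop 0: in=[-3,4] → [-3,4] (was ⊥); enqueue []
  #2 pop 1: in=⊥ → [0,4] (was [4,4]); enqueue []
  #3 pop 2: in=[0,4] → [-3,4] (no change)
  #4 pop 3: in=[-3,4] → [-4,4] (was [-3,4]); enqueue [0]
  #5 pop 4: in=[-1,4] → [-3,4] (was ⊥); enqueue []
  #6 pop 5: in=⊥ → [-1,3] (no change)
  #7 pop 6: in=[-4,4] → [-4,4] (was [1,3]); enqueue []
  #8 pop 0: in=[-4,4] → [-4,4] (was [-3,4]); enqueue [3]
  #9 pop 3: in=[-4,4] → [-4,4] (no change)

Fixpoint:
  val[0] = [-4,4]
  val[1] = [0,4]
  val[2] = [-3,4]
  val[3] = [-4,4]
  val[4] = [-3,4]
  val[5] = [-1,3]
  val[6] = [-4,4]

[-4,4]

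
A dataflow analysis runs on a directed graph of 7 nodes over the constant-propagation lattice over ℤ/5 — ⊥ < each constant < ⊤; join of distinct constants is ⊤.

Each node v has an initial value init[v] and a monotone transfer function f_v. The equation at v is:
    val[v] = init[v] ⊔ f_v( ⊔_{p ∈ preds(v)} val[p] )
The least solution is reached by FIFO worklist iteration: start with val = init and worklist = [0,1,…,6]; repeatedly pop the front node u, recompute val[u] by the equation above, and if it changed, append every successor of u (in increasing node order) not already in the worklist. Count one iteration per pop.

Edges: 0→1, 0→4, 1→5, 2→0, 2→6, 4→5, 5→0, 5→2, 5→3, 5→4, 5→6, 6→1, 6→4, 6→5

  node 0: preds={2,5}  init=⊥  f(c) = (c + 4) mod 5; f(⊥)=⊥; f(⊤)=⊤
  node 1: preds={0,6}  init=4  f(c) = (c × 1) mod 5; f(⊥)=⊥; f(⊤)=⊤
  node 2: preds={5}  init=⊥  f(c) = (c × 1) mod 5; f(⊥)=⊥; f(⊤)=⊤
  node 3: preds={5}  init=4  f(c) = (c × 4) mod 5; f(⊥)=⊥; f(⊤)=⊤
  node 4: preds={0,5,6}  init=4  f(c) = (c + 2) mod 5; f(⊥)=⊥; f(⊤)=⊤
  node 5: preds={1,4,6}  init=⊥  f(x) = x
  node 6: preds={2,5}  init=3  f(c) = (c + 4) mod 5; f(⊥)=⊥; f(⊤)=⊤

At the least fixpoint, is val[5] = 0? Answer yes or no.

no

Worklist (15 pops):
  #1 pop 0: in=⊥ → ⊥ (no change)
  #2 pop 1: in=3 → ⊤ (was 4); enqueue []
  #3 pop 2: in=⊥ → ⊥ (no change)
  #4 pop 3: in=⊥ → 4 (no change)
  #5 pop 4: in=3 → ⊤ (was 4); enqueue []
  #6 pop 5: in=⊤ → ⊤ (was ⊥); enqueue [0,2,3,4]
  #7 pop 6: in=⊤ → ⊤ (was 3); enqueue [1,5]
  #8 pop 0: in=⊤ → ⊤ (was ⊥); enqueue []
  #9 pop 2: in=⊤ → ⊤ (was ⊥); enqueue [0,6]
  #10 pop 3: in=⊤ → ⊤ (was 4); enqueue []
  #11 pop 4: in=⊤ → ⊤ (no change)
  #12 pop 1: in=⊤ → ⊤ (no change)
  #13 pop 5: in=⊤ → ⊤ (no change)
  #14 pop 0: in=⊤ → ⊤ (no change)
  #15 pop 6: in=⊤ → ⊤ (no change)

Fixpoint:
  val[0] = ⊤
  val[1] = ⊤
  val[2] = ⊤
  val[3] = ⊤
  val[4] = ⊤
  val[5] = ⊤
  val[6] = ⊤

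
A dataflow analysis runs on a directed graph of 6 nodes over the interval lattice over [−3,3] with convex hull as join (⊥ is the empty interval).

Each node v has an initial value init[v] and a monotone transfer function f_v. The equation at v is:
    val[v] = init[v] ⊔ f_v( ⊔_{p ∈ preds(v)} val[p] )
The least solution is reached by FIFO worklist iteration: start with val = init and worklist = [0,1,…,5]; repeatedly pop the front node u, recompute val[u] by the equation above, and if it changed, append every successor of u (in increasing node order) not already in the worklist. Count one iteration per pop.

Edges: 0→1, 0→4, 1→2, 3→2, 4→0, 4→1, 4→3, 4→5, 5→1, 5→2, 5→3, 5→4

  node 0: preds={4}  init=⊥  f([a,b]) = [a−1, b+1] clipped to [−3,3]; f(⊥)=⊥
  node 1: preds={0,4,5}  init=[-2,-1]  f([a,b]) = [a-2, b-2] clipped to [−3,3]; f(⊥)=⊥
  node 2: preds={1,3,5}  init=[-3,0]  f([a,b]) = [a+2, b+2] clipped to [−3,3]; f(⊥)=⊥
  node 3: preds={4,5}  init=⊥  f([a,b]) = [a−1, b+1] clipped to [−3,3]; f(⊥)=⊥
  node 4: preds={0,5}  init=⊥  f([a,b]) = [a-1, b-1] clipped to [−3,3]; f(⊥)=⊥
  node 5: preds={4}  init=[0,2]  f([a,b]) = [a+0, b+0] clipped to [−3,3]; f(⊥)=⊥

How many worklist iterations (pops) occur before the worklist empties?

Worklist (20 pops):
  #1 pop 0: in=⊥ → ⊥ (no change)
  #2 pop 1: in=[0,2] → [-2,0] (was [-2,-1]); enqueue []
  #3 pop 2: in=[-2,2] → [-3,3] (was [-3,0]); enqueue []
  #4 pop 3: in=[0,2] → [-1,3] (was ⊥); enqueue [2]
  #5 pop 4: in=[0,2] → [-1,1] (was ⊥); enqueue [0,1,3]
  #6 pop 5: in=[-1,1] → [-1,2] (was [0,2]); enqueue [4]
  #7 pop 2: in=[-2,3] → [-3,3] (no change)
  #8 pop 0: in=[-1,1] → [-2,2] (was ⊥); enqueue []
  #9 pop 1: in=[-2,2] → [-3,0] (was [-2,0]); enqueue [2]
  #10 pop 3: in=[-1,2] → [-2,3] (was [-1,3]); enqueue []
  #11 pop 4: in=[-2,2] → [-3,1] (was [-1,1]); enqueue [0,1,3,5]
  #12 pop 2: in=[-3,3] → [-3,3] (no change)
  #13 pop 0: in=[-3,1] → [-3,2] (was [-2,2]); enqueue [4]
  #14 pop 1: in=[-3,2] → [-3,0] (no change)
  #15 pop 3: in=[-3,2] → [-3,3] (was [-2,3]); enqueue [2]
  #16 pop 5: in=[-3,1] → [-3,2] (was [-1,2]); enqueue [1,3]
  #17 pop 4: in=[-3,2] → [-3,1] (no change)
  #18 pop 2: in=[-3,3] → [-3,3] (no change)
  #19 pop 1: in=[-3,2] → [-3,0] (no change)
  #20 pop 3: in=[-3,2] → [-3,3] (no change)

Fixpoint:
  val[0] = [-3,2]
  val[1] = [-3,0]
  val[2] = [-3,3]
  val[3] = [-3,3]
  val[4] = [-3,1]
  val[5] = [-3,2]

20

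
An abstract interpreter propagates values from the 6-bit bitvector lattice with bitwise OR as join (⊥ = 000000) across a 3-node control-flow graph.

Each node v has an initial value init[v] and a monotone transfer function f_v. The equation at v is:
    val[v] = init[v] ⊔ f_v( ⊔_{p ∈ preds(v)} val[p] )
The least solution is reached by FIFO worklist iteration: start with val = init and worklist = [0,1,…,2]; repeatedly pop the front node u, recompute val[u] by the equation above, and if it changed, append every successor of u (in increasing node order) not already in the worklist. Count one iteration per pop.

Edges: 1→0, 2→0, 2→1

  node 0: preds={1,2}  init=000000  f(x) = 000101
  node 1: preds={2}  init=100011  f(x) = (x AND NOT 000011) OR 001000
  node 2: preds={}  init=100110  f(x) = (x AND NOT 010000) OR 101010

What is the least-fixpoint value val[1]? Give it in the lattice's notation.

Trace (5 dequeues):
  [1] u=0 | in 100111 | out 000101 | prev 000000 | push {}
  [2] u=1 | in 100110 | out 101111 | prev 100011 | push {0}
  [3] u=2 | in 000000 | out 101110 | prev 100110 | push {1}
  [4] u=0 | in 101111 | out 000101 | ==
  [5] u=1 | in 101110 | out 101111 | ==

Converged values:
  [0] 000101
  [1] 101111
  [2] 101110

101111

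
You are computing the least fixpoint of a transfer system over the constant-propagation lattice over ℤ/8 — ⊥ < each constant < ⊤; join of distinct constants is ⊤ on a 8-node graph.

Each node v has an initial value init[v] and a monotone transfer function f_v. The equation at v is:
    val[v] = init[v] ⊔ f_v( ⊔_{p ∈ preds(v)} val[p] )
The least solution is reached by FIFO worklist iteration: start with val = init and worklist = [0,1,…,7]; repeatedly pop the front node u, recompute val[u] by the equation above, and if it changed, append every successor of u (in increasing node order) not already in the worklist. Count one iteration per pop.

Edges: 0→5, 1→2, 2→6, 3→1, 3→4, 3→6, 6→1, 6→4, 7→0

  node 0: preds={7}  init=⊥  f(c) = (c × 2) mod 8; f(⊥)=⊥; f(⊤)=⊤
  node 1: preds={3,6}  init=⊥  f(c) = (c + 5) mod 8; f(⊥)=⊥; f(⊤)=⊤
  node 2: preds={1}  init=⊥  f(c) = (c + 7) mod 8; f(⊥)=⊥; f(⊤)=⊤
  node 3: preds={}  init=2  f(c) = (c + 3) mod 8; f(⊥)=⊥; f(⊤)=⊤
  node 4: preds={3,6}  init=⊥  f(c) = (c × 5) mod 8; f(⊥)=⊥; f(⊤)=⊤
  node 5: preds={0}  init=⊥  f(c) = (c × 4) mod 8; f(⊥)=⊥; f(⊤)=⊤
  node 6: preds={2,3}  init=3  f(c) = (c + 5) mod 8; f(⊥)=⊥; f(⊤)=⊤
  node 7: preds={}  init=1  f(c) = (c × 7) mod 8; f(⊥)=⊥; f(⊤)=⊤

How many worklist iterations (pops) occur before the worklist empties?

Iteration log — 10 steps:
  step 1. node 0  ⊔preds=1  new=2  old=⊥  +wl: 
  step 2. node 1  ⊔preds=⊤  new=⊤  old=⊥  +wl: 
  step 3. node 2  ⊔preds=⊤  new=⊤  old=⊥  +wl: 
  step 4. node 3  ⊔preds=⊥  new=2  stable
  step 5. node 4  ⊔preds=⊤  new=⊤  old=⊥  +wl: 
  step 6. node 5  ⊔preds=2  new=0  old=⊥  +wl: 
  step 7. node 6  ⊔preds=⊤  new=⊤  old=3  +wl: 1,4
  step 8. node 7  ⊔preds=⊥  new=1  stable
  step 9. node 1  ⊔preds=⊤  new=⊤  stable
  step 10. node 4  ⊔preds=⊤  new=⊤  stable

Least fixpoint reached:
  node 0: 2
  node 1: ⊤
  node 2: ⊤
  node 3: 2
  node 4: ⊤
  node 5: 0
  node 6: ⊤
  node 7: 1

10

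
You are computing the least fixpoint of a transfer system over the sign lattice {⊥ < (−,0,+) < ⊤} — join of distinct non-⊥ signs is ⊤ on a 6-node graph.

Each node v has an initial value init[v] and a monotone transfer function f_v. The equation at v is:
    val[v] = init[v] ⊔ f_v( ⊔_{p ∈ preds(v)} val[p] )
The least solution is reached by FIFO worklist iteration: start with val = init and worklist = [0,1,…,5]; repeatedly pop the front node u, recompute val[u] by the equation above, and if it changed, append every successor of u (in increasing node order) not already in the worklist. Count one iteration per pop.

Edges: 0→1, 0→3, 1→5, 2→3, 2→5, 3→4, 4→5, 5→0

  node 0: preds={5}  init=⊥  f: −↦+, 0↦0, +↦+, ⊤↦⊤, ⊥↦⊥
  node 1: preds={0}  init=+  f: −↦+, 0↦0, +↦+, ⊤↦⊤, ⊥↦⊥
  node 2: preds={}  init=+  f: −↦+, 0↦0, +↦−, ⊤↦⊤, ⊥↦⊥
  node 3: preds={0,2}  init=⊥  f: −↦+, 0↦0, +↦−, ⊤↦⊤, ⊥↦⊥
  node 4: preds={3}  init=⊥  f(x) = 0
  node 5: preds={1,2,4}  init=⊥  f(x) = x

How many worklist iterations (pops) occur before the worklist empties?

11

Worklist (11 pops):
  #1 pop 0: in=⊥ → ⊥ (no change)
  #2 pop 1: in=⊥ → + (no change)
  #3 pop 2: in=⊥ → + (no change)
  #4 pop 3: in=+ → − (was ⊥); enqueue []
  #5 pop 4: in=− → 0 (was ⊥); enqueue []
  #6 pop 5: in=⊤ → ⊤ (was ⊥); enqueue [0]
  #7 pop 0: in=⊤ → ⊤ (was ⊥); enqueue [1,3]
  #8 pop 1: in=⊤ → ⊤ (was +); enqueue [5]
  #9 pop 3: in=⊤ → ⊤ (was −); enqueue [4]
  #10 pop 5: in=⊤ → ⊤ (no change)
  #11 pop 4: in=⊤ → 0 (no change)

Fixpoint:
  val[0] = ⊤
  val[1] = ⊤
  val[2] = +
  val[3] = ⊤
  val[4] = 0
  val[5] = ⊤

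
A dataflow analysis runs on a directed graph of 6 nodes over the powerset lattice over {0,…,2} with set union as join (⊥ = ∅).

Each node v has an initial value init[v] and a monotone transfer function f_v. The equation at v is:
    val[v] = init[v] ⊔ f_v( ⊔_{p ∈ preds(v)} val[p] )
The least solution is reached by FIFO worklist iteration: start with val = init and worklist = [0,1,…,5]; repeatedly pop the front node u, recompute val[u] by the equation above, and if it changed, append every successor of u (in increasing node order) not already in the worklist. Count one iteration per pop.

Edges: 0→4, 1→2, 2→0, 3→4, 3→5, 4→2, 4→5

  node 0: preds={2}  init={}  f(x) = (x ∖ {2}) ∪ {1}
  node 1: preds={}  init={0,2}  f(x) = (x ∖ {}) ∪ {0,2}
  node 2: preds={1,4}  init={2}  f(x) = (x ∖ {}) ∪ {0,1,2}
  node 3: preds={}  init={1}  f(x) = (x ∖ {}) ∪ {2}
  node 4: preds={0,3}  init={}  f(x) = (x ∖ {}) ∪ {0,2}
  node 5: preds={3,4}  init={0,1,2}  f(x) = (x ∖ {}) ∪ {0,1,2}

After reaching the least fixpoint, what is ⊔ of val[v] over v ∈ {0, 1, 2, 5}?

Trace (9 dequeues):
  [1] u=0 | in {2} | out {1} | prev {} | push {}
  [2] u=1 | in {} | out {0,2} | ==
  [3] u=2 | in {0,2} | out {0,1,2} | prev {2} | push {0}
  [4] u=3 | in {} | out {1,2} | prev {1} | push {}
  [5] u=4 | in {1,2} | out {0,1,2} | prev {} | push {2}
  [6] u=5 | in {0,1,2} | out {0,1,2} | ==
  [7] u=0 | in {0,1,2} | out {0,1} | prev {1} | push {4}
  [8] u=2 | in {0,1,2} | out {0,1,2} | ==
  [9] u=4 | in {0,1,2} | out {0,1,2} | ==

Converged values:
  [0] {0,1}
  [1] {0,2}
  [2] {0,1,2}
  [3] {1,2}
  [4] {0,1,2}
  [5] {0,1,2}

{0,1,2}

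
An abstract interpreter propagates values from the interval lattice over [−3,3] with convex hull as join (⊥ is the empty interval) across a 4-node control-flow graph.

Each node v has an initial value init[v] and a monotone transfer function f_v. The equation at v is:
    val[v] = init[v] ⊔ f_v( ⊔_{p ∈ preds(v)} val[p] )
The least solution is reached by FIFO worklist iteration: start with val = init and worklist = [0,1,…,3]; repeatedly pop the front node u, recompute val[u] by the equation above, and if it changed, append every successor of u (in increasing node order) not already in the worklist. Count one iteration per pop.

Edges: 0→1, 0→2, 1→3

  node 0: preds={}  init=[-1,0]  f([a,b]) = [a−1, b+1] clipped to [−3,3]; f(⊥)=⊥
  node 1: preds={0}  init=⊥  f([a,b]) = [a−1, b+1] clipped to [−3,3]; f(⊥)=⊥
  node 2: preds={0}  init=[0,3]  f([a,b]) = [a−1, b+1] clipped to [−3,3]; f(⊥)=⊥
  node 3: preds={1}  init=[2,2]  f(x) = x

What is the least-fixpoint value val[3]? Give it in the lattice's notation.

Worklist (4 pops):
  #1 pop 0: in=⊥ → [-1,0] (no change)
  #2 pop 1: in=[-1,0] → [-2,1] (was ⊥); enqueue []
  #3 pop 2: in=[-1,0] → [-2,3] (was [0,3]); enqueue []
  #4 pop 3: in=[-2,1] → [-2,2] (was [2,2]); enqueue []

Fixpoint:
  val[0] = [-1,0]
  val[1] = [-2,1]
  val[2] = [-2,3]
  val[3] = [-2,2]

[-2,2]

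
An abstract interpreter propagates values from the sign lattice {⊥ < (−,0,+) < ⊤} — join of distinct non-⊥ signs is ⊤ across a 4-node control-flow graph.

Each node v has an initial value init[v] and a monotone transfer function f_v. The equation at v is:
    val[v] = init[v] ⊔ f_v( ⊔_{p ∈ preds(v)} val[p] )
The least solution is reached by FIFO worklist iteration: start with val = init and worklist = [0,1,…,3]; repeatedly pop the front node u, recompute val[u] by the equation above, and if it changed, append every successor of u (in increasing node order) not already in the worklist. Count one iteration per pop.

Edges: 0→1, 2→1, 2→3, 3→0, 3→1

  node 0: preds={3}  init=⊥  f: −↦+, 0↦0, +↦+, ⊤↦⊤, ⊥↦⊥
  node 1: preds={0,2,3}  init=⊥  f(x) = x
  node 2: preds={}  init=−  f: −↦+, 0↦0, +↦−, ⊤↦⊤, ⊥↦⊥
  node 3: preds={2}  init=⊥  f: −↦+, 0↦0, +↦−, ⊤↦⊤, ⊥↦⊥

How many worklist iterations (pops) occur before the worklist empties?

Trace (6 dequeues):
  [1] u=0 | in ⊥ | out ⊥ | ==
  [2] u=1 | in − | out − | prev ⊥ | push {}
  [3] u=2 | in ⊥ | out − | ==
  [4] u=3 | in − | out + | prev ⊥ | push {0,1}
  [5] u=0 | in + | out + | prev ⊥ | push {}
  [6] u=1 | in ⊤ | out ⊤ | prev − | push {}

Converged values:
  [0] +
  [1] ⊤
  [2] −
  [3] +

6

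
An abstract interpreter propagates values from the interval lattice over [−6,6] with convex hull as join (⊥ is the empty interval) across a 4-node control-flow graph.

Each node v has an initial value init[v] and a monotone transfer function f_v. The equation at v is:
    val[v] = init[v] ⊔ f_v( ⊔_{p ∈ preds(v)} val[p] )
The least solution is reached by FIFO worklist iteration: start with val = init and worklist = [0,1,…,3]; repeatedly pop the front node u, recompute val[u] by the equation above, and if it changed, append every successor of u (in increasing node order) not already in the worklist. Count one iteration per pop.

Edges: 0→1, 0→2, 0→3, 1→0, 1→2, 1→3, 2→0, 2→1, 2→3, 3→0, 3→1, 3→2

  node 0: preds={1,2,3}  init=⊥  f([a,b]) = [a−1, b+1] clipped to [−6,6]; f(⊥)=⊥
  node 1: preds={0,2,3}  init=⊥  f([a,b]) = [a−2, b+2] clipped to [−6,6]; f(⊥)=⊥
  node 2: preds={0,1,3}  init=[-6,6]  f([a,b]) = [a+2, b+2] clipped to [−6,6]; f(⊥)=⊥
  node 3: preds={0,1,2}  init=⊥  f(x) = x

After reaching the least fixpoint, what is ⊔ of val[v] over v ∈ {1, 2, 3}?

[-6,6]

Iteration log — 7 steps:
  step 1. node 0  ⊔preds=[-6,6]  new=[-6,6]  old=⊥  +wl: 
  step 2. node 1  ⊔preds=[-6,6]  new=[-6,6]  old=⊥  +wl: 0
  step 3. node 2  ⊔preds=[-6,6]  new=[-6,6]  stable
  step 4. node 3  ⊔preds=[-6,6]  new=[-6,6]  old=⊥  +wl: 1,2
  step 5. node 0  ⊔preds=[-6,6]  new=[-6,6]  stable
  step 6. node 1  ⊔preds=[-6,6]  new=[-6,6]  stable
  step 7. node 2  ⊔preds=[-6,6]  new=[-6,6]  stable

Least fixpoint reached:
  node 0: [-6,6]
  node 1: [-6,6]
  node 2: [-6,6]
  node 3: [-6,6]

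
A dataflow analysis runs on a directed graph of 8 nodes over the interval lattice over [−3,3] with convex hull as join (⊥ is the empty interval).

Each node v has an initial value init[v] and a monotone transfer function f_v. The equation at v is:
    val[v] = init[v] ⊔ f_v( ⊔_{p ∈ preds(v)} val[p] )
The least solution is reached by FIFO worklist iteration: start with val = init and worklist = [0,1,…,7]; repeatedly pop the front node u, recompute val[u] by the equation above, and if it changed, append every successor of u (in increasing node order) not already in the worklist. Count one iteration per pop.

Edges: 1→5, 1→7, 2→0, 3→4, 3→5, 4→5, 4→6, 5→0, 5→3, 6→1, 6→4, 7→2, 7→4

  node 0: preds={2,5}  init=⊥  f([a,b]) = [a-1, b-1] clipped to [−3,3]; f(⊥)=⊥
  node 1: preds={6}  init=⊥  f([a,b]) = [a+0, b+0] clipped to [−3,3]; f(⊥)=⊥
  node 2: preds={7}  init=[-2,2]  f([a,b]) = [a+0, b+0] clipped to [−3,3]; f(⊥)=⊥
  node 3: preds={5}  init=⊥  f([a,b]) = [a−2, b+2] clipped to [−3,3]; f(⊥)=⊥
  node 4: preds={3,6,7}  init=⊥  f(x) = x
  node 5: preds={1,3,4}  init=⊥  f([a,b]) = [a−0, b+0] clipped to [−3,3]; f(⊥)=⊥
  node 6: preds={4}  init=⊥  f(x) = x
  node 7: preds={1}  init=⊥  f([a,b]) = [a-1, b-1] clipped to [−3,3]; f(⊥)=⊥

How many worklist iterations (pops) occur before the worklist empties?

8

Worklist (8 pops):
  #1 pop 0: in=[-2,2] → [-3,1] (was ⊥); enqueue []
  #2 pop 1: in=⊥ → ⊥ (no change)
  #3 pop 2: in=⊥ → [-2,2] (no change)
  #4 pop 3: in=⊥ → ⊥ (no change)
  #5 pop 4: in=⊥ → ⊥ (no change)
  #6 pop 5: in=⊥ → ⊥ (no change)
  #7 pop 6: in=⊥ → ⊥ (no change)
  #8 pop 7: in=⊥ → ⊥ (no change)

Fixpoint:
  val[0] = [-3,1]
  val[1] = ⊥
  val[2] = [-2,2]
  val[3] = ⊥
  val[4] = ⊥
  val[5] = ⊥
  val[6] = ⊥
  val[7] = ⊥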